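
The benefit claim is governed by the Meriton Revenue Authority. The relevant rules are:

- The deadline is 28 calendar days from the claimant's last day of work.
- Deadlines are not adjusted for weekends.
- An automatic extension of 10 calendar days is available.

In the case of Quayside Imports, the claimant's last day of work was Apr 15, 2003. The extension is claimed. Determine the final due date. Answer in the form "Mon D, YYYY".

Adding 28 calendar days to Apr 15, 2003 gives May 13, 2003.
No adjustment is made for weekends or holidays, so May 13, 2003 stands.
Add the 10 calendar-day extension to May 13, 2003: May 23, 2003.
No adjustment is made for weekends or holidays, so May 23, 2003 stands.
Final deadline: May 23, 2003.

May 23, 2003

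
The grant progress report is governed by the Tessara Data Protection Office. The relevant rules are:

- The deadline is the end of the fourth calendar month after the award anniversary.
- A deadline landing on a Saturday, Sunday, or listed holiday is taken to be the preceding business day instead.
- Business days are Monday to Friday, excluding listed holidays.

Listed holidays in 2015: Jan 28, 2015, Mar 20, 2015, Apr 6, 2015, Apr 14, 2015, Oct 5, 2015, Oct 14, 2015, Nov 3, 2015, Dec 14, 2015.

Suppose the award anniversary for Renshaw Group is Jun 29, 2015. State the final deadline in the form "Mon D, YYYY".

4 months after Jun 29, 2015 falls in October 2015; the last day of that month is Oct 31, 2015.
Oct 31, 2015 is a Saturday, so it moves to the preceding business day, Oct 30, 2015 (Friday).
Final deadline: Oct 30, 2015.

Oct 30, 2015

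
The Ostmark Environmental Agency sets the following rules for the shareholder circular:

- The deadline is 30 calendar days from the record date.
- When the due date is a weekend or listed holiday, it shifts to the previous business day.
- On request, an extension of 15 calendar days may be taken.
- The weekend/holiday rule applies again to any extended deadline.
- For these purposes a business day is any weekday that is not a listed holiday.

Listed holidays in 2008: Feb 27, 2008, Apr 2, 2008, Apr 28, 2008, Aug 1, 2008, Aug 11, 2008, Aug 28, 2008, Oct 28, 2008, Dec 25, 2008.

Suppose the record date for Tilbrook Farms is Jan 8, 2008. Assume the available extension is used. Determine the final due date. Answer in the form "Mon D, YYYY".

Feb 22, 2008

Adding 30 calendar days to Jan 8, 2008 gives Feb 7, 2008.
Since Feb 7, 2008 is a Thursday and not a holiday, the date is unchanged.
Add the 15 calendar-day extension to Feb 7, 2008: Feb 22, 2008.
Feb 22, 2008 (Friday) is already a business day.
Final deadline: Feb 22, 2008.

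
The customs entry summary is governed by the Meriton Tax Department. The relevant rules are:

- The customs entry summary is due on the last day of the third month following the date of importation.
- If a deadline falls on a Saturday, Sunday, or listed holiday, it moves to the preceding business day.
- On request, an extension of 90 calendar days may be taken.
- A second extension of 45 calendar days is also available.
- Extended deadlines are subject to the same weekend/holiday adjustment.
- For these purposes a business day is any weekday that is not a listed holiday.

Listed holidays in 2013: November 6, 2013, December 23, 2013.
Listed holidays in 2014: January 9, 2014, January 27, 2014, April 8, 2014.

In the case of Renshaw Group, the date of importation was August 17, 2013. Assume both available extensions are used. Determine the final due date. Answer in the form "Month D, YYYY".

April 11, 2014

3 months after August 17, 2013 falls in November 2013; the last day of that month is November 30, 2013.
Because November 30, 2013 is a Saturday, the deadline becomes November 29, 2013 (Friday).
With the 90-day extension, November 29, 2013 becomes February 27, 2014.
Since February 27, 2014 is a Thursday and not a holiday, the date is unchanged.
Add the 45 calendar-day extension to February 27, 2014: April 13, 2014.
April 13, 2014 falls on a Sunday. Rolling to the preceding business day gives April 11, 2014, a Friday.
The final due date is April 11, 2014.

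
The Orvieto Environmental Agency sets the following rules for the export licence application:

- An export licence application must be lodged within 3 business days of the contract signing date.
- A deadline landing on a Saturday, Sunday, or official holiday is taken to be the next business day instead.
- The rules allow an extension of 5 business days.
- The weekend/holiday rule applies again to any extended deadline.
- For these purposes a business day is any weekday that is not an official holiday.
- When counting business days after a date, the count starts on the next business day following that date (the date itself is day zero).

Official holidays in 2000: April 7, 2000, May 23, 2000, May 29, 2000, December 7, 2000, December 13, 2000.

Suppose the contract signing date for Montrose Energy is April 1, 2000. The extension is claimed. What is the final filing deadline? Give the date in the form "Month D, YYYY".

Counting 3 business days after April 1, 2000 (skipping weekends and listed holidays) reaches April 5, 2000.
April 5, 2000 is a Wednesday and not a listed holiday, so it stands.
Counting 5 further business days from April 5, 2000 reaches April 13, 2000.
April 13, 2000 falls on a Thursday, which is a business day, so no adjustment is needed.
The final due date is April 13, 2000.

April 13, 2000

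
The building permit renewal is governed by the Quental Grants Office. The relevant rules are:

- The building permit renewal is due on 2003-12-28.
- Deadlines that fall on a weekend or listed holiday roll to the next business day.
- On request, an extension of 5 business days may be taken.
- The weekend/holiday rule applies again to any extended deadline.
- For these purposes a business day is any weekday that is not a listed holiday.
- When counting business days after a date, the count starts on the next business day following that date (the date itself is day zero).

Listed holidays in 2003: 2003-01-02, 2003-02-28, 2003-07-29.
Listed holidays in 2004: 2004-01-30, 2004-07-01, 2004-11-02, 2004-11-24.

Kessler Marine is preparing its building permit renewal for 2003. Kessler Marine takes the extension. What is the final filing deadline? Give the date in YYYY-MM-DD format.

The statutory due date is 2003-12-28.
2003-12-28 falls on a Sunday. Rolling to the next business day gives 2003-12-29, a Monday.
Applying the 5-business-day extension: 5 business days after 2003-12-29 is 2004-01-05.
2004-01-05 is a Monday and not a listed holiday, so it stands.
Final deadline: 2004-01-05.

2004-01-05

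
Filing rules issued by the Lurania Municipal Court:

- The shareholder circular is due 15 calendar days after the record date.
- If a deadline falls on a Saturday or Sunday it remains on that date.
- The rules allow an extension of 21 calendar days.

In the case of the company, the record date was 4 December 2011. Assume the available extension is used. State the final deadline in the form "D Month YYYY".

9 January 2012

Trigger date 4 December 2011 + 15 calendar days = 19 December 2011.
19 December 2011 falls on a Monday. The rules make no weekend/holiday allowance, so it remains 19 December 2011.
With the 21-day extension, 19 December 2011 becomes 9 January 2012.
9 January 2012 is a Monday; no weekend or holiday adjustment applies.
The final due date is 9 January 2012.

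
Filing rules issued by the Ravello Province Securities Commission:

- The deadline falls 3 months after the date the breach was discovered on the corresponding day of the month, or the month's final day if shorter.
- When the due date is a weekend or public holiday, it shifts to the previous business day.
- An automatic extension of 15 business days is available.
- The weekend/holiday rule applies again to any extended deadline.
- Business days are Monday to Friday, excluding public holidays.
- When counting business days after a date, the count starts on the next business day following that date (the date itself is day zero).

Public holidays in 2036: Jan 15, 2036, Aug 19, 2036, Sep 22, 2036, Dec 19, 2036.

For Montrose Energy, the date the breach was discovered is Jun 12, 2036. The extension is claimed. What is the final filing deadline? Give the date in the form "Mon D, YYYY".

Moving 3 months forward from Jun 12, 2036 on the corresponding day gives Sep 12, 2036.
Since Sep 12, 2036 is a Friday and not a holiday, the date is unchanged.
The 15-business-day extension runs from Sep 12, 2036 to Oct 6, 2036.
Oct 6, 2036 falls on a Monday, which is a business day, so no adjustment is needed.
Deadline: Oct 6, 2036.

Oct 6, 2036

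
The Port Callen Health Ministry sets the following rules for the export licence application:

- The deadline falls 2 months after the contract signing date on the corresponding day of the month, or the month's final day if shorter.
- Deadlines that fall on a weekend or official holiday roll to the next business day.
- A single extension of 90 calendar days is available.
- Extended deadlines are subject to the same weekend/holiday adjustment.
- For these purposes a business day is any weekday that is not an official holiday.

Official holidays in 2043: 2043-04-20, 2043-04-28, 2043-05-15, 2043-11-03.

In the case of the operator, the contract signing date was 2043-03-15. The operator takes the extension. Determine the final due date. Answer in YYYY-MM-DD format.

2 months after 2043-03-15, on the same day of the month, is 2043-05-15.
2043-05-15 is a listed holiday; the next business day is 2043-05-18 (Monday).
Applying the 90-calendar-day extension: 2043-05-18 + 90 days = 2043-08-16.
Because 2043-08-16 is a Sunday, the deadline becomes 2043-08-17 (Monday).
Final deadline: 2043-08-17.

2043-08-17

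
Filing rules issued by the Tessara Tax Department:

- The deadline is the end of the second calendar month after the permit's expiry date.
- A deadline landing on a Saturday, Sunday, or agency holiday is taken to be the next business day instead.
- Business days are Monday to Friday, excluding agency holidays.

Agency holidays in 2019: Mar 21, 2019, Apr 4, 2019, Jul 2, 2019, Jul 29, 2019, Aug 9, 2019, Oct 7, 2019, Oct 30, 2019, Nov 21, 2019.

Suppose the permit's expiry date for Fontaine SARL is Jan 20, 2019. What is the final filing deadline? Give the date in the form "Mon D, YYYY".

Apr 1, 2019

2 months after Jan 20, 2019 is March 2019; that month ends on Mar 31, 2019.
Mar 31, 2019 is a Sunday, so it moves to the next business day, Apr 1, 2019 (Monday).
So the filing is due Apr 1, 2019.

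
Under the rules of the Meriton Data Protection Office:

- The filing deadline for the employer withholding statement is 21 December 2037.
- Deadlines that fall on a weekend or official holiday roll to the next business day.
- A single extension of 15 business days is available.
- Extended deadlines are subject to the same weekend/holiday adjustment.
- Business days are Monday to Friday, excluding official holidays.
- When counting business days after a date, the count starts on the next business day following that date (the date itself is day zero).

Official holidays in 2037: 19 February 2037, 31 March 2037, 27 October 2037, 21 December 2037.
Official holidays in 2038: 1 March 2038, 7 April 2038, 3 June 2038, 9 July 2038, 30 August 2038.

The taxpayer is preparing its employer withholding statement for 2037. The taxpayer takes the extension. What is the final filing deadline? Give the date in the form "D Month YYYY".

The stated deadline is 21 December 2037.
Because 21 December 2037 is a listed holiday, the deadline becomes 22 December 2037 (Tuesday).
Counting 15 further business days from 22 December 2037 reaches 12 January 2038.
12 January 2038 is a Tuesday and not a listed holiday, so it stands.
Deadline: 12 January 2038.

12 January 2038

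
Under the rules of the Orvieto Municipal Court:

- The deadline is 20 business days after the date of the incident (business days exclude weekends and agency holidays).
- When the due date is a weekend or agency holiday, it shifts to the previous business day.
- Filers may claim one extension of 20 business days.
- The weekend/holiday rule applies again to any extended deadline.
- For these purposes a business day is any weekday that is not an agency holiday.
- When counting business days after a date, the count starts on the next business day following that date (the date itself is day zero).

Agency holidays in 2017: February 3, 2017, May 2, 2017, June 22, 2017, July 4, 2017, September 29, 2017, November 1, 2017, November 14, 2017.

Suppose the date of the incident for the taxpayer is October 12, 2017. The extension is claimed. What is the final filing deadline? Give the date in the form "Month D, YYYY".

December 11, 2017

Starting the day after October 12, 2017 and counting 20 business days lands on November 10, 2017.
Since November 10, 2017 is a Friday and not a holiday, the date is unchanged.
The 20-business-day extension runs from November 10, 2017 to December 11, 2017.
December 11, 2017 falls on a Monday, which is a business day, so no adjustment is needed.
Deadline: December 11, 2017.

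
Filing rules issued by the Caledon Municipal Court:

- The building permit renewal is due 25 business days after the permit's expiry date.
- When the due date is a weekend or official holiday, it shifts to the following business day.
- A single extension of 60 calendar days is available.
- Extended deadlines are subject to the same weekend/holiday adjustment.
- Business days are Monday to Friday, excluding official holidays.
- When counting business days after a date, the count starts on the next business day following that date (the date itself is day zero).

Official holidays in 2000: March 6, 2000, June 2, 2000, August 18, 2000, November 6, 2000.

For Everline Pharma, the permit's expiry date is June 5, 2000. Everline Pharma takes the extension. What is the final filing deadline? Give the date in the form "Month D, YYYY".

Starting the day after June 5, 2000 and counting 25 business days lands on July 10, 2000.
July 10, 2000 is a Monday and not a listed holiday, so it stands.
The 60-calendar-day extension moves the deadline from July 10, 2000 to September 8, 2000.
September 8, 2000 is a Friday and not a listed holiday, so it stands.
So the filing is due September 8, 2000.

September 8, 2000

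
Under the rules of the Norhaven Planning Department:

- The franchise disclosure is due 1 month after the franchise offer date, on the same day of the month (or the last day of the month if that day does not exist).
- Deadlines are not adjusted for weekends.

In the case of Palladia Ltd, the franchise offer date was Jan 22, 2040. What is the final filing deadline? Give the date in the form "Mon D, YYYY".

Feb 22, 2040

1 month after Jan 22, 2040, on the same day of the month, is Feb 22, 2040.
Feb 22, 2040 falls on a Wednesday. The rules make no weekend/holiday allowance, so it remains Feb 22, 2040.
Deadline: Feb 22, 2040.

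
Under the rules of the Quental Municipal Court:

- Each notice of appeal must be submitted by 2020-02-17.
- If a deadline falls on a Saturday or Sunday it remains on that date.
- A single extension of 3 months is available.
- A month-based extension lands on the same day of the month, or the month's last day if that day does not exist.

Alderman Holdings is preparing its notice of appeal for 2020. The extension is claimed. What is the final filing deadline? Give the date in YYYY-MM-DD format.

The stated deadline is 2020-02-17.
No adjustment is made for weekends or holidays, so 2020-02-17 stands.
The 3 months extension carries 2020-02-17 to 2020-05-17.
No adjustment is made for weekends or holidays, so 2020-05-17 stands.
So the filing is due 2020-05-17.

2020-05-17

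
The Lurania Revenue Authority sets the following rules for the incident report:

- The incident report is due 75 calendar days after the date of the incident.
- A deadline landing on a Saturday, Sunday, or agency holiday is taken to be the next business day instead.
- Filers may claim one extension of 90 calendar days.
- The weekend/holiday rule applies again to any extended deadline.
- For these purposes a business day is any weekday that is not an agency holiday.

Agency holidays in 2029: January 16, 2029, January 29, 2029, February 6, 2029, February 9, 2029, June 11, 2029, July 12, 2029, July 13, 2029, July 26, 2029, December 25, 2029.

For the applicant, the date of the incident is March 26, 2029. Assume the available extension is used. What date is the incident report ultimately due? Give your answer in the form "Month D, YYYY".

Trigger date March 26, 2029 + 75 calendar days = June 9, 2029.
June 9, 2029 is a Saturday, so it moves to the next business day, June 12, 2029 (Tuesday).
Applying the 90-calendar-day extension: June 12, 2029 + 90 days = September 10, 2029.
September 10, 2029 (Monday) is already a business day.
So the filing is due September 10, 2029.

September 10, 2029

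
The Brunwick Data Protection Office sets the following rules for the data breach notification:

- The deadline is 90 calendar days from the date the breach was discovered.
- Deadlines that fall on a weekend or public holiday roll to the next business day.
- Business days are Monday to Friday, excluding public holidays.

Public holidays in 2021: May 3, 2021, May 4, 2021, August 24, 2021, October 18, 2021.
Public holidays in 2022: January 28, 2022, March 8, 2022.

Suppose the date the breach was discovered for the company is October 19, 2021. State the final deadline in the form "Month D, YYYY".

January 17, 2022

Adding 90 calendar days to October 19, 2021 gives January 17, 2022.
January 17, 2022 falls on a Monday, which is a business day, so no adjustment is needed.
Final deadline: January 17, 2022.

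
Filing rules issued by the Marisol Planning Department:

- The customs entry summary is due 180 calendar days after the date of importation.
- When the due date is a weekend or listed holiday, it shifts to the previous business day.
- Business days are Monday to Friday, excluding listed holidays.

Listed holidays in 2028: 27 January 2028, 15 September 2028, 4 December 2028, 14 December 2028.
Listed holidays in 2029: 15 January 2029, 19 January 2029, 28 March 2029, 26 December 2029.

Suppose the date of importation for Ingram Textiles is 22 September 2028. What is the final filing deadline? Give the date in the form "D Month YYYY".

21 March 2029

180 calendar days after 22 September 2028 is 21 March 2029.
21 March 2029 falls on a Wednesday, which is a business day, so no adjustment is needed.
So the filing is due 21 March 2029.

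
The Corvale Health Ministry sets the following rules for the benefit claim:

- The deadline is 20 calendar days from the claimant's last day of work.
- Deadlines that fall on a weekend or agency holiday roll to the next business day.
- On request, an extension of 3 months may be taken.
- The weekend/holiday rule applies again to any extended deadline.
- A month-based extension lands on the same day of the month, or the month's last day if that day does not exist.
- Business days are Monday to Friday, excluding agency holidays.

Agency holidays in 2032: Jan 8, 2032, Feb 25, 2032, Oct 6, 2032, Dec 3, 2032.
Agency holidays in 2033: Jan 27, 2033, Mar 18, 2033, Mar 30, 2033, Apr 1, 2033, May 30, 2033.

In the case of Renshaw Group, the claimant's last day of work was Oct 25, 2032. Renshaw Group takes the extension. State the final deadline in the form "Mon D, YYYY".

Adding 20 calendar days to Oct 25, 2032 gives Nov 14, 2032.
Nov 14, 2032 is a Sunday; the next business day is Nov 15, 2032 (Monday).
Add 3 months to Nov 15, 2032: Feb 15, 2033.
Feb 15, 2033 is a Tuesday and not a listed holiday, so it stands.
The final due date is Feb 15, 2033.

Feb 15, 2033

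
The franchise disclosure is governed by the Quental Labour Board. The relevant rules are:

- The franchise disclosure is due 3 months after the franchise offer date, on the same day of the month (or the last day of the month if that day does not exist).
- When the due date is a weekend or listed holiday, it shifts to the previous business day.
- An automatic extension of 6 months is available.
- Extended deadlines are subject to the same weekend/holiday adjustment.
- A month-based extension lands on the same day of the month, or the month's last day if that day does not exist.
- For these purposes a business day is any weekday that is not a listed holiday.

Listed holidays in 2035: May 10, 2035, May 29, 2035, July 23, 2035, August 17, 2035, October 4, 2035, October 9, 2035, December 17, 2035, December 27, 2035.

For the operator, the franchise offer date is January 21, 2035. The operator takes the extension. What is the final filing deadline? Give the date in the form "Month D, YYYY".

Moving 3 months forward from January 21, 2035 on the corresponding day gives April 21, 2035.
April 21, 2035 is a Saturday; the preceding business day is April 20, 2035 (Friday).
Applying the 6 months extension: 6 months after April 20, 2035 is October 20, 2035.
October 20, 2035 is a Saturday, so it moves to the preceding business day, October 19, 2035 (Friday).
The final due date is October 19, 2035.

October 19, 2035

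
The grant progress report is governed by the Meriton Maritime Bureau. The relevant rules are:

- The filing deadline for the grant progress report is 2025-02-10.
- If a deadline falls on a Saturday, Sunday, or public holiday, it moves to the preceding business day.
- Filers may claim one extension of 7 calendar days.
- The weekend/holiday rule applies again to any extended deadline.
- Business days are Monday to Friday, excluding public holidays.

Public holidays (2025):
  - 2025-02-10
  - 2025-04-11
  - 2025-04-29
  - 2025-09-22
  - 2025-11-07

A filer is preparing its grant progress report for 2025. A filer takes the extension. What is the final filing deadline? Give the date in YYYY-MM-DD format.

The statutory due date is 2025-02-10.
2025-02-10 is a listed holiday, so it moves to the preceding business day, 2025-02-07 (Friday).
Add the 7 calendar-day extension to 2025-02-07: 2025-02-14.
2025-02-14 is a Friday and not a listed holiday, so it stands.
So the filing is due 2025-02-14.

2025-02-14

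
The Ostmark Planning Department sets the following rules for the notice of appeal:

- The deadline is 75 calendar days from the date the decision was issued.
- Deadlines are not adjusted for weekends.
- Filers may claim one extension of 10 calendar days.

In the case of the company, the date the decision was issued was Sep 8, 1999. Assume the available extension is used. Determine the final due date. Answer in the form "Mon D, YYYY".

Dec 2, 1999

Trigger date Sep 8, 1999 + 75 calendar days = Nov 22, 1999.
Nov 22, 1999 is a Monday; no weekend or holiday adjustment applies.
With the 10-day extension, Nov 22, 1999 becomes Dec 2, 1999.
Dec 2, 1999 falls on a Thursday. The rules make no weekend/holiday allowance, so it remains Dec 2, 1999.
The final due date is Dec 2, 1999.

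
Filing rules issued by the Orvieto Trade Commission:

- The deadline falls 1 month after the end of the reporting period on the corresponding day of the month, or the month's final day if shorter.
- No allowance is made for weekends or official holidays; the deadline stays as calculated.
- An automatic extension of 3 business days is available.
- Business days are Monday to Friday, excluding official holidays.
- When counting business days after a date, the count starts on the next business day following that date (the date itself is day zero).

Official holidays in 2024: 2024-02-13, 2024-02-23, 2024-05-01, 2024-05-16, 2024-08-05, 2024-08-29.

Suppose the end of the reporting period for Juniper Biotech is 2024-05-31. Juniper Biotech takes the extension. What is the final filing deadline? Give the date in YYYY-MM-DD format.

2024-07-03

Moving 1 month forward from 2024-05-31 on the corresponding day gives 2024-06-30 (day 31 does not exist in June, so the month's last day is used).
No adjustment is made for weekends or holidays, so 2024-06-30 stands.
Applying the 3-business-day extension: 3 business days after 2024-06-30 is 2024-07-03.
2024-07-03 falls on a Wednesday. The rules make no weekend/holiday allowance, so it remains 2024-07-03.
So the filing is due 2024-07-03.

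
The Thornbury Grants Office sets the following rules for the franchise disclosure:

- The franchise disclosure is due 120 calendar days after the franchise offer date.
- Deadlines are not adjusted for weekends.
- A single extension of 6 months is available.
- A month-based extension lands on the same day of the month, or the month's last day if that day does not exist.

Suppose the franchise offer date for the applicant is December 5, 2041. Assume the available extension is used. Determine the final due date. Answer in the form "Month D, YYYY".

120 calendar days after December 5, 2041 is April 4, 2042.
April 4, 2042 falls on a Friday. The rules make no weekend/holiday allowance, so it remains April 4, 2042.
The 6 months extension carries April 4, 2042 to October 4, 2042.
October 4, 2042 is a Saturday; no weekend or holiday adjustment applies.
So the filing is due October 4, 2042.

October 4, 2042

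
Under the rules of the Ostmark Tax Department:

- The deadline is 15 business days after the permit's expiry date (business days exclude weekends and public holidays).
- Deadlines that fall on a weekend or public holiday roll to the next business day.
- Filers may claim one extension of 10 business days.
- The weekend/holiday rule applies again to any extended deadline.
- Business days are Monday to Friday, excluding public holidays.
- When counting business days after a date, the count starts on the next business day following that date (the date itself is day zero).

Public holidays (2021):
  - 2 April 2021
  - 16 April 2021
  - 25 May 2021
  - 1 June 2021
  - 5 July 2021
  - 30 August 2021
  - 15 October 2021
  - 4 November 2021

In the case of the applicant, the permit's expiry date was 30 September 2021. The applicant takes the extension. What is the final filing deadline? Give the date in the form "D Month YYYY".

8 November 2021

Counting 15 business days after 30 September 2021 (skipping weekends and listed holidays) reaches 22 October 2021.
22 October 2021 (Friday) is already a business day.
Counting 10 further business days from 22 October 2021 reaches 8 November 2021.
8 November 2021 is a Monday and not a listed holiday, so it stands.
Deadline: 8 November 2021.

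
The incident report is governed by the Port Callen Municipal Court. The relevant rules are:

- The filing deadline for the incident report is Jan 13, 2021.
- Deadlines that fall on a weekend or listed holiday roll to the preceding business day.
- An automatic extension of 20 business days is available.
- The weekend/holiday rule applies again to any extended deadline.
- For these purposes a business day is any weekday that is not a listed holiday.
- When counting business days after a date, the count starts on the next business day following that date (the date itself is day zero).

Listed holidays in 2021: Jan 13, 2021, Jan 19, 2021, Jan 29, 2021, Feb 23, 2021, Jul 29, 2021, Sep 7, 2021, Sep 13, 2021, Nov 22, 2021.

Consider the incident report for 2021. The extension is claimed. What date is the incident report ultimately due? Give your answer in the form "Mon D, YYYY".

The stated deadline is Jan 13, 2021.
Jan 13, 2021 is a listed holiday, so it moves to the preceding business day, Jan 12, 2021 (Tuesday).
The 20-business-day extension runs from Jan 12, 2021 to Feb 12, 2021.
Feb 12, 2021 is a Friday and not a listed holiday, so it stands.
Deadline: Feb 12, 2021.

Feb 12, 2021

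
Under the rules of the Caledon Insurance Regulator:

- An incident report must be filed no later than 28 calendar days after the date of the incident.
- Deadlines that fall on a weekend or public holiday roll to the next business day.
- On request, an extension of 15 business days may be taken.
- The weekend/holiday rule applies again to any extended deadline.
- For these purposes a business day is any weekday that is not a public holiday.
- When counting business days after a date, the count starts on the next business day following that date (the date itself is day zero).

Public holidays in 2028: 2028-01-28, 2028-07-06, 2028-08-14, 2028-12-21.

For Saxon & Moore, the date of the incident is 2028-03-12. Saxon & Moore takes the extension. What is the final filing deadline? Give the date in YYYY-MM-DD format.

From 2028-03-12, 28 calendar days later is 2028-04-09.
2028-04-09 is a Sunday, so it moves to the next business day, 2028-04-10 (Monday).
The 15-business-day extension runs from 2028-04-10 to 2028-05-01.
2028-05-01 is a Monday and not a listed holiday, so it stands.
So the filing is due 2028-05-01.

2028-05-01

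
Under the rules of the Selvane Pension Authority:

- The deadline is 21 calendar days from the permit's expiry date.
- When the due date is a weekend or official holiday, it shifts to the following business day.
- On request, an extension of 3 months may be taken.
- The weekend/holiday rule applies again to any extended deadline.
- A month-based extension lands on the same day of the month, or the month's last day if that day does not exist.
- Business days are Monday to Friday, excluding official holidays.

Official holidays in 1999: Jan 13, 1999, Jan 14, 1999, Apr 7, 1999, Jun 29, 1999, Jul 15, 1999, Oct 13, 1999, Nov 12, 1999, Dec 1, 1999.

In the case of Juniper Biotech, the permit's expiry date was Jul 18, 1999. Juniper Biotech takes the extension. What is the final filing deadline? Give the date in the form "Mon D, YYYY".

Nov 9, 1999

From Jul 18, 1999, 21 calendar days later is Aug 8, 1999.
Aug 8, 1999 is a Sunday, so it moves to the next business day, Aug 9, 1999 (Monday).
The 3 months extension carries Aug 9, 1999 to Nov 9, 1999.
Nov 9, 1999 falls on a Tuesday, which is a business day, so no adjustment is needed.
Final deadline: Nov 9, 1999.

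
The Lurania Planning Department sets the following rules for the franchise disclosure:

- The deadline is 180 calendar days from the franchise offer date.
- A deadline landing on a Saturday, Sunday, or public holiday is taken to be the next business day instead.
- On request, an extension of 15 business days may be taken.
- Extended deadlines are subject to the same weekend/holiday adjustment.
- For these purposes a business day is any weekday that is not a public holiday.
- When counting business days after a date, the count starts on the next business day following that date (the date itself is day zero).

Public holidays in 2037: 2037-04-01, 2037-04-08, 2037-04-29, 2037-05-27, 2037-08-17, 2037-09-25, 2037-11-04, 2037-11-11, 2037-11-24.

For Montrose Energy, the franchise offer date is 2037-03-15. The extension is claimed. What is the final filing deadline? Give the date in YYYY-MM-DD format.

Adding 180 calendar days to 2037-03-15 gives 2037-09-11.
2037-09-11 (Friday) is already a business day.
The 15-business-day extension runs from 2037-09-11 to 2037-10-05.
Since 2037-10-05 is a Monday and not a holiday, the date is unchanged.
Deadline: 2037-10-05.

2037-10-05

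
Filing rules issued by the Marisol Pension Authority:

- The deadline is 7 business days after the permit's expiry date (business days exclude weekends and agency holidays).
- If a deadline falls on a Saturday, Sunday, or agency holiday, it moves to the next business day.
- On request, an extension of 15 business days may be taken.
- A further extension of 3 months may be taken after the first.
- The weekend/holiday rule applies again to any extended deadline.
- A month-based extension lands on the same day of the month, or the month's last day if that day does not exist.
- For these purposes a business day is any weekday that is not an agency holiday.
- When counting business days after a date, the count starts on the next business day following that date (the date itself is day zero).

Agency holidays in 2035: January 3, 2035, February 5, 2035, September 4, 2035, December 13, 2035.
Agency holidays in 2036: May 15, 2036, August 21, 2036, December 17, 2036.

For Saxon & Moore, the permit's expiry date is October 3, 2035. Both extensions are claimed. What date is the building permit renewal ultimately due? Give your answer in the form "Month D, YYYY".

Counting 7 business days after October 3, 2035 (skipping weekends and listed holidays) reaches October 12, 2035.
October 12, 2035 falls on a Friday, which is a business day, so no adjustment is needed.
The 15-business-day extension runs from October 12, 2035 to November 2, 2035.
Since November 2, 2035 is a Friday and not a holiday, the date is unchanged.
Add 3 months to November 2, 2035: February 2, 2036.
February 2, 2036 is a Saturday; the next business day is February 4, 2036 (Monday).
Final deadline: February 4, 2036.

February 4, 2036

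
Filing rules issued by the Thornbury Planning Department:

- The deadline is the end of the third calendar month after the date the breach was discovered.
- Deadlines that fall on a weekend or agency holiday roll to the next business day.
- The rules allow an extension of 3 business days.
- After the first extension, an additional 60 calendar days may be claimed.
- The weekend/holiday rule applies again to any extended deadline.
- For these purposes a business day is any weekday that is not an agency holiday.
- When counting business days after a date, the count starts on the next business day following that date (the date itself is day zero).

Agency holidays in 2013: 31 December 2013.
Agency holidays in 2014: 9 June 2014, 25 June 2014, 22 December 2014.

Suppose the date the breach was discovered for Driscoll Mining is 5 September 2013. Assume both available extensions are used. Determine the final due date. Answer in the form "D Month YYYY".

7 March 2014

The third month after 5 September 2013 is December 2013, whose last day is 31 December 2013.
31 December 2013 is a listed holiday, so it moves to the next business day, 1 January 2014 (Wednesday).
Applying the 3-business-day extension: 3 business days after 1 January 2014 is 6 January 2014.
6 January 2014 (Monday) is already a business day.
Add the 60 calendar-day extension to 6 January 2014: 7 March 2014.
7 March 2014 falls on a Friday, which is a business day, so no adjustment is needed.
Deadline: 7 March 2014.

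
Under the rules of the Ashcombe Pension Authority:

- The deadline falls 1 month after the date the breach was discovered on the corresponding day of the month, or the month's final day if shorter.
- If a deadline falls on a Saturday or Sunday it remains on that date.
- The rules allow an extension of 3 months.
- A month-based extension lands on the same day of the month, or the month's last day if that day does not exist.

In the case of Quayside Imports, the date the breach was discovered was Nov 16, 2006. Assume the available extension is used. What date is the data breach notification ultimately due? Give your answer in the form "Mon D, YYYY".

Mar 16, 2007

1 month from Nov 16, 2006 is Dec 16, 2006.
Dec 16, 2006 is a Saturday; no weekend or holiday adjustment applies.
Add 3 months to Dec 16, 2006: Mar 16, 2007.
Mar 16, 2007 is a Friday; no weekend or holiday adjustment applies.
So the filing is due Mar 16, 2007.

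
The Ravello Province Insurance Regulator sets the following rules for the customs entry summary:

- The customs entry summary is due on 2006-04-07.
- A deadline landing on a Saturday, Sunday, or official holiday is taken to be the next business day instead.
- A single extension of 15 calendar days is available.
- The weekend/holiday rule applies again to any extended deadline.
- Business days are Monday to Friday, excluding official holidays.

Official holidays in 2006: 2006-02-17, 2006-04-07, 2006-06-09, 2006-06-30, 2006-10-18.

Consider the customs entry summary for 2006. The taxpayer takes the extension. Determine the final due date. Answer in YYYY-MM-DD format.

2006-04-25

Start from the fixed due date, 2006-04-07.
2006-04-07 is a listed holiday, so it moves to the next business day, 2006-04-10 (Monday).
Applying the 15-calendar-day extension: 2006-04-10 + 15 days = 2006-04-25.
2006-04-25 is a Tuesday and not a listed holiday, so it stands.
So the filing is due 2006-04-25.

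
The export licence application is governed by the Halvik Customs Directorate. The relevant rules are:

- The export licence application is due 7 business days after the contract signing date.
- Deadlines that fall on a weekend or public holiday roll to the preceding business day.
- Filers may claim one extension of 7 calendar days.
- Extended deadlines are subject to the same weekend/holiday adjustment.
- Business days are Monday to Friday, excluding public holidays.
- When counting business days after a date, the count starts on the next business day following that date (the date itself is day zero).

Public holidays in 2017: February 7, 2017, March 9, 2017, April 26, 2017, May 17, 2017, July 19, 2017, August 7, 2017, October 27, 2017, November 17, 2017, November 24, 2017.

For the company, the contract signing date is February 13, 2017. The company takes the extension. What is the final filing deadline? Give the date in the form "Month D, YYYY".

Counting 7 business days after February 13, 2017 (skipping weekends and listed holidays) reaches February 22, 2017.
February 22, 2017 falls on a Wednesday, which is a business day, so no adjustment is needed.
The 7-calendar-day extension moves the deadline from February 22, 2017 to March 1, 2017.
March 1, 2017 (Wednesday) is already a business day.
Final deadline: March 1, 2017.

March 1, 2017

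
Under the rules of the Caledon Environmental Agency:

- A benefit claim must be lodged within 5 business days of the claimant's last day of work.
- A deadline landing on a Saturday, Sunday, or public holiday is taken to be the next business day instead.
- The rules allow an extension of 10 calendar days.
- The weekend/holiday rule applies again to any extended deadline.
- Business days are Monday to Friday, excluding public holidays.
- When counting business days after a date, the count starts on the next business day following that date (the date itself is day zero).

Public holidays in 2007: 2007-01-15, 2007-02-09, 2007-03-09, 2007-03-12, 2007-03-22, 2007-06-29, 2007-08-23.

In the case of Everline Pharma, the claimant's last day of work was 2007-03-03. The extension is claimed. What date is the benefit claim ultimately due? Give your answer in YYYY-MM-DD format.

2007-03-23

5 business days after 2007-03-03, excluding weekends and holidays, is 2007-03-13.
2007-03-13 falls on a Tuesday, which is a business day, so no adjustment is needed.
With the 10-day extension, 2007-03-13 becomes 2007-03-23.
Since 2007-03-23 is a Friday and not a holiday, the date is unchanged.
Deadline: 2007-03-23.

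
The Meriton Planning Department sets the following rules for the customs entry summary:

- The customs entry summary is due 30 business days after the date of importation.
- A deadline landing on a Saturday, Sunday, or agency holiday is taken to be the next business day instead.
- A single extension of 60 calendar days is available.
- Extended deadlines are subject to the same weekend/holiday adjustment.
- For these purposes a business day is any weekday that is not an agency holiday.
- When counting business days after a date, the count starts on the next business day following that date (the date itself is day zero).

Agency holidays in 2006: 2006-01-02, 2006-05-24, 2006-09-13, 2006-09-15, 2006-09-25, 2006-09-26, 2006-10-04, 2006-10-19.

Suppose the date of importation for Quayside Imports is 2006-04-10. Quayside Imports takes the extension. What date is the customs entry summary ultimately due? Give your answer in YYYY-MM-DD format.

30 business days after 2006-04-10, excluding weekends and holidays, is 2006-05-22.
Since 2006-05-22 is a Monday and not a holiday, the date is unchanged.
The 60-calendar-day extension moves the deadline from 2006-05-22 to 2006-07-21.
2006-07-21 (Friday) is already a business day.
The final due date is 2006-07-21.

2006-07-21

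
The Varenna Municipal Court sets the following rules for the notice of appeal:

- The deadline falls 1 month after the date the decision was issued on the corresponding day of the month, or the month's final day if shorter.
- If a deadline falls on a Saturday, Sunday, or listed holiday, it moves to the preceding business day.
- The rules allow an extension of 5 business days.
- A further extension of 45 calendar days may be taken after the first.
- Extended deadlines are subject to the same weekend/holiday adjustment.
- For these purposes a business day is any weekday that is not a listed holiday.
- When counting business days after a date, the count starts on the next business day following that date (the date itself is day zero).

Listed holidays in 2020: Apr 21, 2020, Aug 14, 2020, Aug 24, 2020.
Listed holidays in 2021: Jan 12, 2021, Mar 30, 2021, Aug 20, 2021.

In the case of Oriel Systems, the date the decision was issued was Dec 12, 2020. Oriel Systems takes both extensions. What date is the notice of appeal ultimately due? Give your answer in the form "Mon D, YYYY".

Mar 5, 2021

Moving 1 month forward from Dec 12, 2020 on the corresponding day gives Jan 12, 2021.
Jan 12, 2021 is a listed holiday, so it moves to the preceding business day, Jan 11, 2021 (Monday).
Applying the 5-business-day extension: 5 business days after Jan 11, 2021 is Jan 19, 2021.
Since Jan 19, 2021 is a Tuesday and not a holiday, the date is unchanged.
Applying the 45-calendar-day extension: Jan 19, 2021 + 45 days = Mar 5, 2021.
Mar 5, 2021 falls on a Friday, which is a business day, so no adjustment is needed.
Deadline: Mar 5, 2021.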